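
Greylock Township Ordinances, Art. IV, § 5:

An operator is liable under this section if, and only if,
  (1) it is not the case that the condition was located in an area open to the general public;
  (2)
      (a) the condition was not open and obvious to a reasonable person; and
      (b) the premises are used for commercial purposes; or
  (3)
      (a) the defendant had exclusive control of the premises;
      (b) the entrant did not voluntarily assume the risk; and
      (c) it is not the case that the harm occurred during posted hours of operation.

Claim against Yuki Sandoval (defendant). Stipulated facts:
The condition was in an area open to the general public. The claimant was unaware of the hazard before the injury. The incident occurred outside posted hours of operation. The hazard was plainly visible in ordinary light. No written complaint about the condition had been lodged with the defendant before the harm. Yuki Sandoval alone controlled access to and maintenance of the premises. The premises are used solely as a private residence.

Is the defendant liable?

Yes — liable.

(1) not (public area) — not met.
(a) not open/obvious — fails.
(b) commercial use — fails.
(2) = F AND F = false.
(a) exclusive control — holds.
(b) no assumed risk — holds.
(c) not (during posted hours) — satisfied.
(3) = T AND T AND T = true.
So Overall is satisfied (F OR F OR T).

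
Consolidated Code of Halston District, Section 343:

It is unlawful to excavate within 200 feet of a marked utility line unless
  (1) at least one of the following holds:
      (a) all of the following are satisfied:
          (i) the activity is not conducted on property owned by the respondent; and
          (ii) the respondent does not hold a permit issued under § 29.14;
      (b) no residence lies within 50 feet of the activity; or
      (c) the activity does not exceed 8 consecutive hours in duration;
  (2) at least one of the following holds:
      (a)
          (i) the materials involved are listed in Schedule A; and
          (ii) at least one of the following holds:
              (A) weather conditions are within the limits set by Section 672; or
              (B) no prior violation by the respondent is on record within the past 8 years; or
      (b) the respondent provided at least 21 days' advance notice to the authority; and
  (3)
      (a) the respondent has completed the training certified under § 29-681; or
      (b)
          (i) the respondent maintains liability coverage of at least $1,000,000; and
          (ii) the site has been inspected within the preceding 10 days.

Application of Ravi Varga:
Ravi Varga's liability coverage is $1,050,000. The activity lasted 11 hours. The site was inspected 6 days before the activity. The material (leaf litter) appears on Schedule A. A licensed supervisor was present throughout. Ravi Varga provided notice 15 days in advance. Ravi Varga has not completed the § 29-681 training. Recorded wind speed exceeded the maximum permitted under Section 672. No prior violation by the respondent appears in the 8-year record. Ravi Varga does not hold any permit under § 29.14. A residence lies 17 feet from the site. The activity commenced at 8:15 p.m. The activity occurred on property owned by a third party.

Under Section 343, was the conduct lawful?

Yes — lawful.

(i) not (own property) — satisfied.
(ii) not (holds permit) — satisfied.
(a): T AND T → true.
(b) no residence in 50 ft — fails.
(c) ≤ 8 hrs duration — not satisfied.
So (1) is satisfied (T OR F OR F).
(i) Schedule A material — met.
(A) weather ok — not satisfied.
(B) no prior violation — met.
(ii) = F OR T = true.
(a): T AND T → true.
(b) ≥21 days' notice — not satisfied.
So (2) is satisfied (T OR F).
(a) training certified — not satisfied.
(i) coverage ≥ $1,000,000 — met.
(ii) site inspected — holds.
(b): T AND T → true.
(3): F OR T → true.
Overall: T AND T AND T → true.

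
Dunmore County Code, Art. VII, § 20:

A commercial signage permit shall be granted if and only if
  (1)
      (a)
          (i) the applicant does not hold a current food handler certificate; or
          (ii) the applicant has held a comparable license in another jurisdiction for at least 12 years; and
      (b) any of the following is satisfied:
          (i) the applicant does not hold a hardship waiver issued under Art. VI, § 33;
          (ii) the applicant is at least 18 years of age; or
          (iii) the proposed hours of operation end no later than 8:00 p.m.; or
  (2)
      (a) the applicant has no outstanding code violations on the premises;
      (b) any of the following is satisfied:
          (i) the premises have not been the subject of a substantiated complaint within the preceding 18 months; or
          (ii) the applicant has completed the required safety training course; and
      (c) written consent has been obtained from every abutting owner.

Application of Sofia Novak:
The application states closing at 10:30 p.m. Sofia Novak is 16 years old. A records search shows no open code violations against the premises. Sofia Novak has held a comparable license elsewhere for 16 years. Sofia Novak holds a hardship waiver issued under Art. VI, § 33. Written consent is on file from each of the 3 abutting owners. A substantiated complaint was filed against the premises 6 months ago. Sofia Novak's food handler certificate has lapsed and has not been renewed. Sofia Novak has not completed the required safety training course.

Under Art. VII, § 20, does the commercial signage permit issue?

(i) not (food handler cert.) — satisfied.
(ii) prior license ≥ 12 yr — holds.
(a): T OR T → true.
(i) not (hardship waiver) — not satisfied.
(ii) age ≥ 18 — not satisfied.
(iii) closes by 8 p.m. — fails.
(b) = F OR F OR F = false.
(1): T AND F → false.
(a) no code violations — met.
(i) no complaint in 18 mo. — not met.
(ii) safety training — not satisfied.
(b) = F OR F = false.
(c) all abutters consent — satisfied.
(2): T AND F AND T → false.
So Overall is not satisfied (F OR F).

No — denied.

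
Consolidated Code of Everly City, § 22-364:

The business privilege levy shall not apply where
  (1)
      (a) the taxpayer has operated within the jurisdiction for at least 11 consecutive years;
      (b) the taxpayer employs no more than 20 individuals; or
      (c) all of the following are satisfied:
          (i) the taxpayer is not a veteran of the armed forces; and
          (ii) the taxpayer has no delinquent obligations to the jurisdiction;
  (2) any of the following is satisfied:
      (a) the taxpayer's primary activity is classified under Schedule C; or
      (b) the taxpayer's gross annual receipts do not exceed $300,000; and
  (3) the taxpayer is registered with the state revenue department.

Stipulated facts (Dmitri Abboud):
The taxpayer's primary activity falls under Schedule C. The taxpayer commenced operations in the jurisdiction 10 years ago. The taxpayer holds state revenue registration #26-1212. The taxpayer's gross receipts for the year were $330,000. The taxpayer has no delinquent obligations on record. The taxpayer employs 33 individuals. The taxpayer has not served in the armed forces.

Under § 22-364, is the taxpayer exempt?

Yes — exempt.

(a) ≥ 11 yrs in jurisdiction — not satisfied.
(b) ≤ 20 employees — fails.
(i) not (veteran) — satisfied.
(ii) no delinquency — met.
(c) = T AND T = true.
So (1) is satisfied (F OR F OR T).
(a) Schedule C activity — holds.
(b) receipts ≤ $300,000 — not satisfied.
So (2) is satisfied (T OR F).
(3) state-registered — met.
So Overall is satisfied (T AND T AND T).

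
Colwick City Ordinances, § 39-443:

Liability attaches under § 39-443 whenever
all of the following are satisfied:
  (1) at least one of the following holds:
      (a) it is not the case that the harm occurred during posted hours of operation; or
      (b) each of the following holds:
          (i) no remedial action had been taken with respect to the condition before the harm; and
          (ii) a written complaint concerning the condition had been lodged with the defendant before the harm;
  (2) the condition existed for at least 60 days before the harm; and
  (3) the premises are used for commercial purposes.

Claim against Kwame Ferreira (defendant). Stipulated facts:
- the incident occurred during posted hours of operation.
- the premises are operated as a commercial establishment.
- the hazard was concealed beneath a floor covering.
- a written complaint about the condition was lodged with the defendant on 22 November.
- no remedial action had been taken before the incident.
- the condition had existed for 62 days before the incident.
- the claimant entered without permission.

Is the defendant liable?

Yes — liable.

(a) not (during posted hours) — not met.
(i) no remedial action — met.
(ii) complaint lodged — satisfied.
So (b) is satisfied (T AND T).
So (1) is satisfied (F OR T).
(2) condition ≥60 days old — met.
(3) commercial use — met.
Overall: T AND T AND T → true.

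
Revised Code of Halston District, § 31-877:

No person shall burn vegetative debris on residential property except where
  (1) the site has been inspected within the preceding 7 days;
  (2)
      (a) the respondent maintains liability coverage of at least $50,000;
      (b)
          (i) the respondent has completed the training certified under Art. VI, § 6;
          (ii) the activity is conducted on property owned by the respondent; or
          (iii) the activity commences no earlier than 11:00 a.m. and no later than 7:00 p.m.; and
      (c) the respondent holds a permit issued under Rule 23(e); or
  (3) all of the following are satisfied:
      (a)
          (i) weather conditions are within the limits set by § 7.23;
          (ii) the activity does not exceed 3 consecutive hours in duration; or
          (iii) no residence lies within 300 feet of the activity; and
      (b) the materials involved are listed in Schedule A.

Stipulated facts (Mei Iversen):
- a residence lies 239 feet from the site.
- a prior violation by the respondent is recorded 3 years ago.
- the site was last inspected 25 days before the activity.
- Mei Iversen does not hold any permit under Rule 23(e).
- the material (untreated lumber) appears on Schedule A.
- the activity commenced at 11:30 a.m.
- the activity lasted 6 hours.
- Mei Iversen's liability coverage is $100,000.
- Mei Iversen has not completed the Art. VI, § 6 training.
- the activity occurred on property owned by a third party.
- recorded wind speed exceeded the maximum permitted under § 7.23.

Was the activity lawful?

(1) site inspected — not satisfied.
(a) coverage ≥ $50,000 — satisfied.
(i) training certified — not satisfied.
(ii) own property — not satisfied.
(iii) start within hours — satisfied.
(b): F OR F OR T → true.
(c) holds permit — not met.
(2): T AND T AND F → false.
(i) weather ok — fails.
(ii) ≤ 3 hrs duration — not met.
(iii) no residence in 300 ft — not satisfied.
(a): F OR F OR F → false.
(b) Schedule A material — satisfied.
(3) = F AND T = false.
Overall = F OR F OR F = false.

No — unlawful.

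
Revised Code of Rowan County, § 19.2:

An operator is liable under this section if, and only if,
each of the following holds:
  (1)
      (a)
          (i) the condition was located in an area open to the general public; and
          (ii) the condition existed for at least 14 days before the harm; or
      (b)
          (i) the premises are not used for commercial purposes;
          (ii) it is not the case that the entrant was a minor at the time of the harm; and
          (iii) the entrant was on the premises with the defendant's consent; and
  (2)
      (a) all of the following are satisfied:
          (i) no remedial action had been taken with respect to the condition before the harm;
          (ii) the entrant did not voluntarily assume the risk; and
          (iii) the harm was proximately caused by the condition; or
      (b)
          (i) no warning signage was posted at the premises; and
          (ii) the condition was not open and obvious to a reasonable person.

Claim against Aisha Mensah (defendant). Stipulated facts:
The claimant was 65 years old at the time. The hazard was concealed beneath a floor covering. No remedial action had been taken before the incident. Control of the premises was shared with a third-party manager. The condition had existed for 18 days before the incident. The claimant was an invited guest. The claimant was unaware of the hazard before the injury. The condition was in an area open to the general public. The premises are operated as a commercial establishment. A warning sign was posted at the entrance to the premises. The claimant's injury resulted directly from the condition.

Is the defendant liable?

Yes — liable.

(i) public area — holds.
(ii) condition ≥14 days old — holds.
(a) = T AND T = true.
(i) not (commercial use) — not satisfied.
(ii) not (entrant a minor) — holds.
(iii) consent to enter — holds.
So (b) is not satisfied (F AND T AND T).
So (1) is satisfied (T OR F).
(i) no remedial action — met.
(ii) no assumed risk — satisfied.
(iii) proximate cause — met.
So (a) is satisfied (T AND T AND T).
(i) no signage posted — fails.
(ii) not open/obvious — holds.
So (b) is not satisfied (F AND T).
So (2) is satisfied (T OR F).
Overall: T AND T → true.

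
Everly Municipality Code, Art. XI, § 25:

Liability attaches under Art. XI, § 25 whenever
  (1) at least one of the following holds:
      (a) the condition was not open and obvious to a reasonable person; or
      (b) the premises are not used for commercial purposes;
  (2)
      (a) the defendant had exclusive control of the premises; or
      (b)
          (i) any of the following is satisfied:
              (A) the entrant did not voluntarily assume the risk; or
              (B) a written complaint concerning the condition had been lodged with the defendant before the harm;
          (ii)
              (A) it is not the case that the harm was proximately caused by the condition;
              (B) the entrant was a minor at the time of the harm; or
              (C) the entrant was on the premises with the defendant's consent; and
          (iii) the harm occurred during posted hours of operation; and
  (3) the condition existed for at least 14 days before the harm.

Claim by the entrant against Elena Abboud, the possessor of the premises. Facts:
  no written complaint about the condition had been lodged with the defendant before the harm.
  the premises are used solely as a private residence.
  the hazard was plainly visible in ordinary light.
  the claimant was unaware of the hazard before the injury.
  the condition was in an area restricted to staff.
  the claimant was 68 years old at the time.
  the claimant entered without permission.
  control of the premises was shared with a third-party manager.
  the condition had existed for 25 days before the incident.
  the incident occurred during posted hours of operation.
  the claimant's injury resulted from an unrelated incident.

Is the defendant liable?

Yes — liable.

(a) not open/obvious — not met.
(b) not (commercial use) — satisfied.
So (1) is satisfied (F OR T).
(a) exclusive control — fails.
(A) no assumed risk — satisfied.
(B) complaint lodged — not satisfied.
(i) = T OR F = true.
(A) not (proximate cause) — holds.
(B) entrant a minor — not satisfied.
(C) consent to enter — not satisfied.
(ii) = T OR F OR F = true.
(iii) during posted hours — met.
(b) = T AND T AND T = true.
(2) = F OR T = true.
(3) condition ≥14 days old — satisfied.
Overall: T AND T AND T → true.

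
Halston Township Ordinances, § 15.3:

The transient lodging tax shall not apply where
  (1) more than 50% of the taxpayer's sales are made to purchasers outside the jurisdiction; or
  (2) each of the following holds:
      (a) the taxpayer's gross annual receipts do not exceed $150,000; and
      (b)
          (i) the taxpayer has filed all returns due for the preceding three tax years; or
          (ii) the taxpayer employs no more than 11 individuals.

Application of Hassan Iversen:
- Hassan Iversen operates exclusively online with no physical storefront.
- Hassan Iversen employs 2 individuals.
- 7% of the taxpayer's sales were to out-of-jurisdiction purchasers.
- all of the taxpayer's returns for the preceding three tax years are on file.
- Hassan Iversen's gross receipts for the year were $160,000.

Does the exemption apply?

(1) >50% out-of-jur. sales — not satisfied.
(a) receipts ≤ $150,000 — fails.
(i) returns current — holds.
(ii) ≤ 11 employees — holds.
So (b) is satisfied (T OR T).
So (2) is not satisfied (F AND T).
So Overall is not satisfied (F OR F).

No — not exempt.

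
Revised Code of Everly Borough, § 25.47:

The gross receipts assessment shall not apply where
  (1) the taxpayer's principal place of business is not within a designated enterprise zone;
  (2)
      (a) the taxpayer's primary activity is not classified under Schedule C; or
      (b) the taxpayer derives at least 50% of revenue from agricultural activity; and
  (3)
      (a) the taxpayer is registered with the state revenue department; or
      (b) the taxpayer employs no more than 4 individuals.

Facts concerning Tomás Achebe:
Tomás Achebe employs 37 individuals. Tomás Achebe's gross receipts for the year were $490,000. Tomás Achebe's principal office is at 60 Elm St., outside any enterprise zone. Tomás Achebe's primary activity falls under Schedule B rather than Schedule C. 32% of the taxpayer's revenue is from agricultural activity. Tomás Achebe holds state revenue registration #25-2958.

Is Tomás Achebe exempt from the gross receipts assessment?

Yes — exempt.

(1) not (in enterprise zone) — met.
(a) not (Schedule C activity) — holds.
(b) ≥50% agricultural — not met.
(2): T OR F → true.
(a) state-registered — satisfied.
(b) ≤ 4 employees — not satisfied.
(3): T OR F → true.
Overall: T AND T AND T → true.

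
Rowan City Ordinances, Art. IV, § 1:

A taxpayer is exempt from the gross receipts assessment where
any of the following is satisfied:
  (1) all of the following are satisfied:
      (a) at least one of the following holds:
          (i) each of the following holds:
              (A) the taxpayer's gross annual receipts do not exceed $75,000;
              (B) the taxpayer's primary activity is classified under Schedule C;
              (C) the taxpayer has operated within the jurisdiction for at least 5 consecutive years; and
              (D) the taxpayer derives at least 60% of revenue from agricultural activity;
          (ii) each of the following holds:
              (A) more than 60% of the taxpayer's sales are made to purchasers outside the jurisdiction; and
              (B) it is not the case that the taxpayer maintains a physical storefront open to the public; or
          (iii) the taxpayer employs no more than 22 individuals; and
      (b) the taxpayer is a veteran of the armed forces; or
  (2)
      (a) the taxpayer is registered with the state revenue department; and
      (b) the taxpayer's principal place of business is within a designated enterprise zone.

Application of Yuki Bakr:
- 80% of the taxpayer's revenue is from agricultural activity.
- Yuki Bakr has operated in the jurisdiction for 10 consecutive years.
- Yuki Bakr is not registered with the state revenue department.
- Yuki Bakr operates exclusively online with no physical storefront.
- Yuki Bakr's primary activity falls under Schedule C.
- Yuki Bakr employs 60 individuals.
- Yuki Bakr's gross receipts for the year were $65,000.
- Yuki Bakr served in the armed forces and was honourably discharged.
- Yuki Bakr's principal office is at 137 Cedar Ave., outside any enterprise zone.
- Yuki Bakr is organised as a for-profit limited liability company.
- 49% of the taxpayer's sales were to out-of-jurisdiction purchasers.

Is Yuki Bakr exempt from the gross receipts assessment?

Yes — exempt.

(A) receipts ≤ $75,000 — satisfied.
(B) Schedule C activity — met.
(C) ≥ 5 yrs in jurisdiction — holds.
(D) ≥60% agricultural — met.
(i) = T AND T AND T AND T = true.
(A) >60% out-of-jur. sales — fails.
(B) not (has storefront) — met.
So (ii) is not satisfied (F AND T).
(iii) ≤ 22 employees — not met.
(a): T OR F OR F → true.
(b) veteran — holds.
(1) = T AND T = true.
(a) state-registered — not met.
(b) in enterprise zone — fails.
(2) = F AND F = false.
Overall: T OR F → true.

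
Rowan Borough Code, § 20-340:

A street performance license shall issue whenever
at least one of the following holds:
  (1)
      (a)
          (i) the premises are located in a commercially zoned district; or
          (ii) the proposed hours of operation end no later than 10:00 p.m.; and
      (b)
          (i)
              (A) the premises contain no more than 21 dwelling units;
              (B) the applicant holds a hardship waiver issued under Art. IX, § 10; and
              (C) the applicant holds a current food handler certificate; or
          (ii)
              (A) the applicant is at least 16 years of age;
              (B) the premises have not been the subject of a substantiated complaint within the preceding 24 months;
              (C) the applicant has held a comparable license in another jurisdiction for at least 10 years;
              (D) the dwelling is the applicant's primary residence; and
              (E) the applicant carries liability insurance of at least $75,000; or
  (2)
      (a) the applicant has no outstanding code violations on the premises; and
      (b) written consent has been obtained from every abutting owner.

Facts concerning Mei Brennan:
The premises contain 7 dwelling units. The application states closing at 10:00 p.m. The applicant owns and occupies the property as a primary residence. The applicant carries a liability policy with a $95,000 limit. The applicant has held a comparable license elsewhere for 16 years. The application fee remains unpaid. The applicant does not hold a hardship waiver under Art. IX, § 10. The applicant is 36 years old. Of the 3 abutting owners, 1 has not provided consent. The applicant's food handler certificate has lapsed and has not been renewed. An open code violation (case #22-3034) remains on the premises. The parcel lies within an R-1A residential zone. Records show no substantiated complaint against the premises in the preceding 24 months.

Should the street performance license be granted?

(i) commercially zoned — fails.
(ii) closes by 10 p.m. — met.
(a) = F OR T = true.
(A) ≤ 21 units — satisfied.
(B) hardship waiver — not satisfied.
(C) food handler cert. — not met.
(i): T AND F AND F → false.
(A) age ≥ 16 — satisfied.
(B) no complaint in 24 mo. — met.
(C) prior license ≥ 10 yr — holds.
(D) primary residence — satisfied.
(E) insurance ≥ $75,000 — holds.
So (ii) is satisfied (T AND T AND T AND T AND T).
(b): F OR T → true.
(1) = T AND T = true.
(a) no code violations — not satisfied.
(b) all abutters consent — not met.
So (2) is not satisfied (F AND F).
So Overall is satisfied (T OR F).

Yes — granted.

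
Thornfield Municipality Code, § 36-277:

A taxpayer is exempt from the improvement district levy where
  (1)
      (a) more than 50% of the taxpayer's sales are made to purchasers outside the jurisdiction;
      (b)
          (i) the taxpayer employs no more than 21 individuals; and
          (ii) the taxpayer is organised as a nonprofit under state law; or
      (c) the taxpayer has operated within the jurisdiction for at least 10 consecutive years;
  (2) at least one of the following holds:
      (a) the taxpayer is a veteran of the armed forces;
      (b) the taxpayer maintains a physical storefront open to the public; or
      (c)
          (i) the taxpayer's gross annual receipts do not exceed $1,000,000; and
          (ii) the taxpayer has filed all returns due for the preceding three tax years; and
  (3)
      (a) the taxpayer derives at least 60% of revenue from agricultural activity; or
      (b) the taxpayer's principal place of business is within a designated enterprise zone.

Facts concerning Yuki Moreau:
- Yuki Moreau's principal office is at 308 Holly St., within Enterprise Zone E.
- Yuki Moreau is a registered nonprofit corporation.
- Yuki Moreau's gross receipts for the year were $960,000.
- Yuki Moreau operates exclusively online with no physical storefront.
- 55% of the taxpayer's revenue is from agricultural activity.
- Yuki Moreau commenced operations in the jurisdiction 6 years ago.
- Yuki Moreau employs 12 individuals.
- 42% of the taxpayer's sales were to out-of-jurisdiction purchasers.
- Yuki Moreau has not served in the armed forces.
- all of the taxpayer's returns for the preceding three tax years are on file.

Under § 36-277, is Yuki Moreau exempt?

(a) >50% out-of-jur. sales — fails.
(i) ≤ 21 employees — met.
(ii) nonprofit — satisfied.
(b): T AND T → true.
(c) ≥ 10 yrs in jurisdiction — not met.
So (1) is satisfied (F OR T OR F).
(a) veteran — not satisfied.
(b) has storefront — not satisfied.
(i) receipts ≤ $1,000,000 — met.
(ii) returns current — met.
(c) = T AND T = true.
(2): F OR F OR T → true.
(a) ≥60% agricultural — not met.
(b) in enterprise zone — holds.
So (3) is satisfied (F OR T).
Overall: T AND T AND T → true.

Yes — exempt.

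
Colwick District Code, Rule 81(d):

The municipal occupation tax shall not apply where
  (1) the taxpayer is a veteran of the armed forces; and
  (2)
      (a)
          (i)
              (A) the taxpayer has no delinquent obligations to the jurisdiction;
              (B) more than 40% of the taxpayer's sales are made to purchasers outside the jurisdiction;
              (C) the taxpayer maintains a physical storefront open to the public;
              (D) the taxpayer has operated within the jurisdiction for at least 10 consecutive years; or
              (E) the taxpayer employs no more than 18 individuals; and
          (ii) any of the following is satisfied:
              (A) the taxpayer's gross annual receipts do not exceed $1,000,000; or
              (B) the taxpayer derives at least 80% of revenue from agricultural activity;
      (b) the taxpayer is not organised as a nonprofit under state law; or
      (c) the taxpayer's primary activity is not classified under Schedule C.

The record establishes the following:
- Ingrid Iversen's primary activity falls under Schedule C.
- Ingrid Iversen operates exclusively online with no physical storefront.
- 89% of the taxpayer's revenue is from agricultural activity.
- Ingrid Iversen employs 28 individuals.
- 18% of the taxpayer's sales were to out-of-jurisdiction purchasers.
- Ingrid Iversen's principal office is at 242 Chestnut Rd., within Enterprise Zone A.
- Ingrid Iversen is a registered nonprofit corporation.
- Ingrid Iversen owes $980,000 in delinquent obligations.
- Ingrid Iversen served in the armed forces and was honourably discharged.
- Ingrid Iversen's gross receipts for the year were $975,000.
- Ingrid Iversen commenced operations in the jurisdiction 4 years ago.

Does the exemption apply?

No — not exempt.

(1) veteran — satisfied.
(A) no delinquency — not met.
(B) >40% out-of-jur. sales — not met.
(C) has storefront — fails.
(D) ≥ 10 yrs in jurisdiction — not satisfied.
(E) ≤ 18 employees — not satisfied.
(i) = F OR F OR F OR F OR F = false.
(A) receipts ≤ $1,000,000 — satisfied.
(B) ≥80% agricultural — met.
So (ii) is satisfied (T OR T).
So (a) is not satisfied (F AND T).
(b) not (nonprofit) — not satisfied.
(c) not (Schedule C activity) — fails.
(2) = F OR F OR F = false.
So Overall is not satisfied (T AND F).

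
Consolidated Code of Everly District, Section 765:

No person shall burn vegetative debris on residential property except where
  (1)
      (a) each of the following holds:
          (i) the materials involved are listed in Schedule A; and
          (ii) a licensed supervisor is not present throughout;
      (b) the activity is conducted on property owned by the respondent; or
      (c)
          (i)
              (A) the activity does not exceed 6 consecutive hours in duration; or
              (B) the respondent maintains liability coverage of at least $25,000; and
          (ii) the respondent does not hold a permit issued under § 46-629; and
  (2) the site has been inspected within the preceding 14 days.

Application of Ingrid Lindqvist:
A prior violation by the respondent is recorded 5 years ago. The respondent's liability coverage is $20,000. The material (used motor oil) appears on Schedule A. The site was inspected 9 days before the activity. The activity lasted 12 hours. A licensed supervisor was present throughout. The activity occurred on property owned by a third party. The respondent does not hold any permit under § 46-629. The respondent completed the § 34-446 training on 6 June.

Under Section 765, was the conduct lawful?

No — unlawful.

(i) Schedule A material — holds.
(ii) not (supervisor present) — not met.
So (a) is not satisfied (T AND F).
(b) own property — fails.
(A) ≤ 6 hrs duration — not met.
(B) coverage ≥ $25,000 — not met.
So (i) is not satisfied (F OR F).
(ii) not (holds permit) — holds.
So (c) is not satisfied (F AND T).
So (1) is not satisfied (F OR F OR F).
(2) site inspected — met.
So Overall is not satisfied (F AND T).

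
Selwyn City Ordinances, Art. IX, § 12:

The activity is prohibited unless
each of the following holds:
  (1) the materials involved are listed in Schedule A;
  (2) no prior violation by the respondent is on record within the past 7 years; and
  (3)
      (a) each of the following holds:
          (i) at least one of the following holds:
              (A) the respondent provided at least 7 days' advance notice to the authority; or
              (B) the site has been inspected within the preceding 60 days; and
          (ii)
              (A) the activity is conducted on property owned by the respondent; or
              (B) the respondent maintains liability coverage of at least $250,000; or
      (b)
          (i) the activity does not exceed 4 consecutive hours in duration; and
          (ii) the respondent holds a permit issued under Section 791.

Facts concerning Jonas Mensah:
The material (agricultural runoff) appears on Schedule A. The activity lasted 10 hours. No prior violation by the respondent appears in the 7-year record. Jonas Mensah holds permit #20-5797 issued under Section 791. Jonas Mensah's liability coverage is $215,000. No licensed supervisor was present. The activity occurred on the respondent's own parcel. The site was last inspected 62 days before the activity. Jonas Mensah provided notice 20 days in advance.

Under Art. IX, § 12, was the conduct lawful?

Yes — lawful.

(1) Schedule A material — met.
(2) no prior violation — met.
(A) ≥7 days' notice — satisfied.
(B) site inspected — not met.
(i) = T OR F = true.
(A) own property — satisfied.
(B) coverage ≥ $250,000 — fails.
(ii) = T OR F = true.
(a) = T AND T = true.
(i) ≤ 4 hrs duration — not satisfied.
(ii) holds permit — met.
(b): F AND T → false.
(3): T OR F → true.
Overall: T AND T AND T → true.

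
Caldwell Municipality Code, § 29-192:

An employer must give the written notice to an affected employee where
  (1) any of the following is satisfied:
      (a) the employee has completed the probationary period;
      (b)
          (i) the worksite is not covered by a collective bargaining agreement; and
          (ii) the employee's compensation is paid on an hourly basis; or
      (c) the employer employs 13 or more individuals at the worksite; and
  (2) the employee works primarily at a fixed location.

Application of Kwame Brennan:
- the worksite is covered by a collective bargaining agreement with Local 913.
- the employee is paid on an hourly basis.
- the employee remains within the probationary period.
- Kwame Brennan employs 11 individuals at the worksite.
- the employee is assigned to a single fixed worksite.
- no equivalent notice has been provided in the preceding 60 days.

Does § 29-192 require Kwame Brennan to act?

No — not required.

(a) past probation — fails.
(i) no CBA — fails.
(ii) hourly-paid — met.
(b): F AND T → false.
(c) ≥ 13 at site — not met.
(1): F OR F OR F → false.
(2) fixed location — satisfied.
Overall: F AND T → false.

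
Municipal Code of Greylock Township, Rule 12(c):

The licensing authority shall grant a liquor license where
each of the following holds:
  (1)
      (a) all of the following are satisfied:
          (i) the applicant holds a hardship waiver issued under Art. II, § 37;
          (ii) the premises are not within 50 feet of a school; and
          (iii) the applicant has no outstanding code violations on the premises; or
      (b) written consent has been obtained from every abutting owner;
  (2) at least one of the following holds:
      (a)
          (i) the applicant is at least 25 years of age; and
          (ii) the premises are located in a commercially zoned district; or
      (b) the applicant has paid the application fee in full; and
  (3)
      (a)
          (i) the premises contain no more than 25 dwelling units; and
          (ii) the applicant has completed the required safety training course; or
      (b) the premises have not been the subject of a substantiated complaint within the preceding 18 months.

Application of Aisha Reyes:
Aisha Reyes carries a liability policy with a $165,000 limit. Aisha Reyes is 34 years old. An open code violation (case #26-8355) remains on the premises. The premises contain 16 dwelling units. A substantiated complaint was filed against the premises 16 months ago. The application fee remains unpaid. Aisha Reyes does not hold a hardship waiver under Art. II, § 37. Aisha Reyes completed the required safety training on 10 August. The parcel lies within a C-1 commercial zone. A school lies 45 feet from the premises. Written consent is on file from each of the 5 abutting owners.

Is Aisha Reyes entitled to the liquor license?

Yes — granted.

(i) hardship waiver — not satisfied.
(ii) ≥50 ft from school — fails.
(iii) no code violations — fails.
(a): F AND F AND F → false.
(b) all abutters consent — met.
(1): F OR T → true.
(i) age ≥ 25 — holds.
(ii) commercially zoned — holds.
So (a) is satisfied (T AND T).
(b) fee paid — not met.
(2) = T OR F = true.
(i) ≤ 25 units — satisfied.
(ii) safety training — holds.
(a) = T AND T = true.
(b) no complaint in 18 mo. — fails.
(3): T OR F → true.
Overall: T AND T AND T → true.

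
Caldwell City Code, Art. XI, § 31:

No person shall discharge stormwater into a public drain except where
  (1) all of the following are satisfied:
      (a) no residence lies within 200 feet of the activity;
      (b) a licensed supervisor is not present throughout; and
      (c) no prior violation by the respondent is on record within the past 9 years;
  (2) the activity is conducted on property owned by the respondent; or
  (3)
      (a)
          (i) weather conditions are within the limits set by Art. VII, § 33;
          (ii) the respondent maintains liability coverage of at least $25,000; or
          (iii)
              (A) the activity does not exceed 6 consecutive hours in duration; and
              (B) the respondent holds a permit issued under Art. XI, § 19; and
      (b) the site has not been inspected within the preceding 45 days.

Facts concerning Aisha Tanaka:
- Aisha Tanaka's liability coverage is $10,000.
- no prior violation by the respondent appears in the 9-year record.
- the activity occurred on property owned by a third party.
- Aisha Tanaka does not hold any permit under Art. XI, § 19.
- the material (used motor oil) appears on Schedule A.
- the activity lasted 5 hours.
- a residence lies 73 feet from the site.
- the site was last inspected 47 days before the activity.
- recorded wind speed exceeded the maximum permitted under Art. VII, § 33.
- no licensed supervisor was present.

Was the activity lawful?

(a) no residence in 200 ft — not met.
(b) not (supervisor present) — holds.
(c) no prior violation — satisfied.
(1): F AND T AND T → false.
(2) own property — not met.
(i) weather ok — not met.
(ii) coverage ≥ $25,000 — not met.
(A) ≤ 6 hrs duration — met.
(B) holds permit — not met.
So (iii) is not satisfied (T AND F).
So (a) is not satisfied (F OR F OR F).
(b) not (site inspected) — met.
(3) = F AND T = false.
Overall = F OR F OR F = false.

No — unlawful.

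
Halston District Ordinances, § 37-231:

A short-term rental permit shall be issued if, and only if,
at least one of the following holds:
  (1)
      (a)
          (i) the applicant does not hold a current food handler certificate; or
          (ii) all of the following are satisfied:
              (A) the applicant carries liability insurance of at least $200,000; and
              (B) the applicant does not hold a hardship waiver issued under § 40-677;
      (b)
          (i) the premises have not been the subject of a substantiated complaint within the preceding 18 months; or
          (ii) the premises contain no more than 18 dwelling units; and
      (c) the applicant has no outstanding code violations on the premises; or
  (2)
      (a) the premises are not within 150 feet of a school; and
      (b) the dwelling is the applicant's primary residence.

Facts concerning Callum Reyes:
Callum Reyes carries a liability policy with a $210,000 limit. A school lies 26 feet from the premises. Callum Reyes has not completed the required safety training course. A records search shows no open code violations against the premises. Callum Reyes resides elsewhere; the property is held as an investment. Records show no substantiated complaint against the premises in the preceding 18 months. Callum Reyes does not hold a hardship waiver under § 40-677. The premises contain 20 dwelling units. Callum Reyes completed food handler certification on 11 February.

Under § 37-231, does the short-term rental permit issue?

Yes — granted.

(i) not (food handler cert.) — not satisfied.
(A) insurance ≥ $200,000 — satisfied.
(B) not (hardship waiver) — met.
So (ii) is satisfied (T AND T).
So (a) is satisfied (F OR T).
(i) no complaint in 18 mo. — satisfied.
(ii) ≤ 18 units — fails.
(b) = T OR F = true.
(c) no code violations — satisfied.
(1): T AND T AND T → true.
(a) ≥150 ft from school — not met.
(b) primary residence — not met.
So (2) is not satisfied (F AND F).
So Overall is satisfied (T OR F).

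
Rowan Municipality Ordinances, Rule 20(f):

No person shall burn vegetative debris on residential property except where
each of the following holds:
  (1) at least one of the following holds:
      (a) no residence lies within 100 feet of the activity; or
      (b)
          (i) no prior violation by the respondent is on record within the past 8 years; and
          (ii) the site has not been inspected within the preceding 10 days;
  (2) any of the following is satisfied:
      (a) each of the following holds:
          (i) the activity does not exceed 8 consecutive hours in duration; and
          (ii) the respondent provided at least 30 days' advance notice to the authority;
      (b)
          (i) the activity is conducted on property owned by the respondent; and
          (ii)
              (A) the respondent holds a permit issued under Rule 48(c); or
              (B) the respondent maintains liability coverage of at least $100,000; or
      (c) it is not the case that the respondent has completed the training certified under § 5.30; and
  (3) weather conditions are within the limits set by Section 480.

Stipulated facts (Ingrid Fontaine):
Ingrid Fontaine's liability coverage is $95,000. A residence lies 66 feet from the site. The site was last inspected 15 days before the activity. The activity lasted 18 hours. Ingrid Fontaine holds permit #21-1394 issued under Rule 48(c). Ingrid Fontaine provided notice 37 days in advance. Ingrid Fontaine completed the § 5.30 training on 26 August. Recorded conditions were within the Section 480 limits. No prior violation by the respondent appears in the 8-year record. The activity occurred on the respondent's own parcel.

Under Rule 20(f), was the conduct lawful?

Yes — lawful.

(a) no residence in 100 ft — not met.
(i) no prior violation — holds.
(ii) not (site inspected) — holds.
(b): T AND T → true.
(1): F OR T → true.
(i) ≤ 8 hrs duration — not met.
(ii) ≥30 days' notice — holds.
(a): F AND T → false.
(i) own property — satisfied.
(A) holds permit — holds.
(B) coverage ≥ $100,000 — not met.
(ii): T OR F → true.
So (b) is satisfied (T AND T).
(c) not (training certified) — not satisfied.
(2): F OR T OR F → true.
(3) weather ok — met.
Overall = T AND T AND T = true.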